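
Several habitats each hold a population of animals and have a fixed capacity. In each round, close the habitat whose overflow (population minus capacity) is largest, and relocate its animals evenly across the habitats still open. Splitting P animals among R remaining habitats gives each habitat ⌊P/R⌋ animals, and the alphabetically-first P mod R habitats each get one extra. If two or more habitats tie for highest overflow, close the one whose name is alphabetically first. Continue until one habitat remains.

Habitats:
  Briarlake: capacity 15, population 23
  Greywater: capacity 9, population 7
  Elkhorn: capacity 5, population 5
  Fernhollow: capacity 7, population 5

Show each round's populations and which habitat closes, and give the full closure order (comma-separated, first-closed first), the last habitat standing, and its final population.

Round 1: Briarlake=23 Elkhorn=5 Fernhollow=5 Greywater=7 → close Briarlake (overflow 8)
  23÷3 = 7 each, +1 to first 2
Round 2: Elkhorn=13 Fernhollow=13 Greywater=14 → close Elkhorn (overflow 8)
  13÷2 = 6 each, +1 to first 1
Round 3: Fernhollow=20 Greywater=20 → close Fernhollow (overflow 13)
  20÷1 = 20 each, +1 to first 0

Closure order: Briarlake, Elkhorn, Fernhollow
Last habitat: Greywater with 40 animals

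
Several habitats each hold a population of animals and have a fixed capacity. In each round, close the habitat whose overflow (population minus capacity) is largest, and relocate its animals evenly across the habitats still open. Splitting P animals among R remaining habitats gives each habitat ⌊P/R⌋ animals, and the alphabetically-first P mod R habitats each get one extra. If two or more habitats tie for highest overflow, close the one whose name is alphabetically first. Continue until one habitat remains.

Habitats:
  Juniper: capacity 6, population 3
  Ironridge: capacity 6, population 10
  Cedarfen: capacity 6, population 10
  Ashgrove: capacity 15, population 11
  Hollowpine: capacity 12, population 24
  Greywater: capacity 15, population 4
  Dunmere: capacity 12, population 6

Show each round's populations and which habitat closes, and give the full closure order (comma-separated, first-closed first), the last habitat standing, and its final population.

Closure order: Hollowpine, Cedarfen, Ironridge, Ashgrove, Juniper, Dunmere
Last habitat: Greywater with 68 animals

Round 1: Ashgrove=11 Cedarfen=10 Dunmere=6 Greywater=4 Hollowpine=24 Ironridge=10 Juniper=3 → close Hollowpine (overflow 12)
  24÷6 = 4 each, +1 to first 0
Round 2: Ashgrove=15 Cedarfen=14 Dunmere=10 Greywater=8 Ironridge=14 Juniper=7 → close Cedarfen (overflow 8)
  14÷5 = 2 each, +1 to first 4
Round 3: Ashgrove=18 Dunmere=13 Greywater=11 Ironridge=17 Juniper=9 → close Ironridge (overflow 11)
  17÷4 = 4 each, +1 to first 1
Round 4: Ashgrove=23 Dunmere=17 Greywater=15 Juniper=13 → close Ashgrove (overflow 8)
  23÷3 = 7 each, +1 to first 2
Round 5: Dunmere=25 Greywater=23 Juniper=20 → close Juniper (overflow 14)
  20÷2 = 10 each, +1 to first 0
Round 6: Dunmere=35 Greywater=33 → close Dunmere (overflow 23)
  35÷1 = 35 each, +1 to first 0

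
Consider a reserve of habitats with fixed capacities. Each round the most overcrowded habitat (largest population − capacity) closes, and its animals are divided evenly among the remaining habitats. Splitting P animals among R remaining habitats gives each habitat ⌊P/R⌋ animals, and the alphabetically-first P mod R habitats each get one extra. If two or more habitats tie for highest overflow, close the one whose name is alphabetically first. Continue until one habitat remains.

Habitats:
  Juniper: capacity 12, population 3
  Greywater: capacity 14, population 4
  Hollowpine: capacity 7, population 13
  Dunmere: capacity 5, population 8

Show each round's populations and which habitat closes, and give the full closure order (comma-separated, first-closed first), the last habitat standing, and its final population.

Round 1: Dunmere=8 Greywater=4 Hollowpine=13 Juniper=3 → close Hollowpine (overflow 6)
  13÷3 = 4 each, +1 to first 1
Round 2: Dunmere=13 Greywater=8 Juniper=7 → close Dunmere (overflow 8)
  13÷2 = 6 each, +1 to first 1
Round 3: Greywater=15 Juniper=13 → close Greywater (overflow 1)
  15÷1 = 15 each, +1 to first 0

Closure order: Hollowpine, Dunmere, Greywater
Last habitat: Juniper with 28 animals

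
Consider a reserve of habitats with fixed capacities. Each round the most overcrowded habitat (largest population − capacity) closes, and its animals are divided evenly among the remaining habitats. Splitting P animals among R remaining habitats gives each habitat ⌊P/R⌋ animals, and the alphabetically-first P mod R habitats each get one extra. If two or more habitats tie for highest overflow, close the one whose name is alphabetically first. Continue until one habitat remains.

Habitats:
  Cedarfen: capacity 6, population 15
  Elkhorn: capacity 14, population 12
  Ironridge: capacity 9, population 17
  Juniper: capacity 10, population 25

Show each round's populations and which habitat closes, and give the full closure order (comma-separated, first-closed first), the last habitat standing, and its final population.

Closure order: Juniper, Cedarfen, Ironridge
Last habitat: Elkhorn with 69 animals

Round 1: Cedarfen=15 Elkhorn=12 Ironridge=17 Juniper=25 → close Juniper (overflow 15)
  25÷3 = 8 each, +1 to first 1
Round 2: Cedarfen=24 Elkhorn=20 Ironridge=25 → close Cedarfen (overflow 18)
  24÷2 = 12 each, +1 to first 0
Round 3: Elkhorn=32 Ironridge=37 → close Ironridge (overflow 28)
  37÷1 = 37 each, +1 to first 0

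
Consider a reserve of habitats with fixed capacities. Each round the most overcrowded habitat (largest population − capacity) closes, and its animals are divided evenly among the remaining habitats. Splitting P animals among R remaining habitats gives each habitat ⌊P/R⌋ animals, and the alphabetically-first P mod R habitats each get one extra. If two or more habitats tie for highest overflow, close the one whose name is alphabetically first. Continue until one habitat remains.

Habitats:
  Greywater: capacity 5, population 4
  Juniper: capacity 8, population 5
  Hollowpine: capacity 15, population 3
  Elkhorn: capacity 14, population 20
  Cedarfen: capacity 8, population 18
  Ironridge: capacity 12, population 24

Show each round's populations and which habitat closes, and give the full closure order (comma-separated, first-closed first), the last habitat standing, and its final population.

Round 1: Cedarfen=18 Elkhorn=20 Greywater=4 Hollowpine=3 Ironridge=24 Juniper=5 → close Ironridge (overflow 12)
  24÷5 = 4 each, +1 to first 4
Round 2: Cedarfen=23 Elkhorn=25 Greywater=9 Hollowpine=8 Juniper=9 → close Cedarfen (overflow 15)
  23÷4 = 5 each, +1 to first 3
Round 3: Elkhorn=31 Greywater=15 Hollowpine=14 Juniper=14 → close Elkhorn (overflow 17)
  31÷3 = 10 each, +1 to first 1
Round 4: Greywater=26 Hollowpine=24 Juniper=24 → close Greywater (overflow 21)
  26÷2 = 13 each, +1 to first 0
Round 5: Hollowpine=37 Juniper=37 → close Juniper (overflow 29)
  37÷1 = 37 each, +1 to first 0

Closure order: Ironridge, Cedarfen, Elkhorn, Greywater, Juniper
Last habitat: Hollowpine with 74 animals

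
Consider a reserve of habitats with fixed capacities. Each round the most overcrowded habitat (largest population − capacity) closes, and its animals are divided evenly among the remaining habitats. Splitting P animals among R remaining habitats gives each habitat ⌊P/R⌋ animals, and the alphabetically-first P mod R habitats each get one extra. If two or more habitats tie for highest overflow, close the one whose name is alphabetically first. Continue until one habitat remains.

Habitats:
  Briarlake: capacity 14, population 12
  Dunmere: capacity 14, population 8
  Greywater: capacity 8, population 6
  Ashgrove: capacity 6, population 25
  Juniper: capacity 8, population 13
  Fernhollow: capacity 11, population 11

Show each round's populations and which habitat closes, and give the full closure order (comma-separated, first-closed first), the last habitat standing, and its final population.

Round 1: Ashgrove=25 Briarlake=12 Dunmere=8 Fernhollow=11 Greywater=6 Juniper=13 → close Ashgrove (overflow 19)
  25÷5 = 5 each, +1 to first 0
Round 2: Briarlake=17 Dunmere=13 Fernhollow=16 Greywater=11 Juniper=18 → close Juniper (overflow 10)
  18÷4 = 4 each, +1 to first 2
Round 3: Briarlake=22 Dunmere=18 Fernhollow=20 Greywater=15 → close Fernhollow (overflow 9)
  20÷3 = 6 each, +1 to first 2
Round 4: Briarlake=29 Dunmere=25 Greywater=21 → close Briarlake (overflow 15)
  29÷2 = 14 each, +1 to first 1
Round 5: Dunmere=40 Greywater=35 → close Greywater (overflow 27)
  35÷1 = 35 each, +1 to first 0

Closure order: Ashgrove, Juniper, Fernhollow, Briarlake, Greywater
Last habitat: Dunmere with 75 animals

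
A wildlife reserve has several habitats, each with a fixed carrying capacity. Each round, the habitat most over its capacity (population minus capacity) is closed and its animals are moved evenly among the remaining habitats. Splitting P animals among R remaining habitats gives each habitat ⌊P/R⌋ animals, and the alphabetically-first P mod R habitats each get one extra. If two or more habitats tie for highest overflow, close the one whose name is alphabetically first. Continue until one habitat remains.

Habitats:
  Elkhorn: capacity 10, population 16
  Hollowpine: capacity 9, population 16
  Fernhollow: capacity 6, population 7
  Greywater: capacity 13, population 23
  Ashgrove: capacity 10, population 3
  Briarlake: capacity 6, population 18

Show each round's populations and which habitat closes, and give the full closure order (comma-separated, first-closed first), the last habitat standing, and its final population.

Closure order: Briarlake, Greywater, Elkhorn, Hollowpine, Fernhollow
Last habitat: Ashgrove with 83 animals

Round 1: Ashgrove=3 Briarlake=18 Elkhorn=16 Fernhollow=7 Greywater=23 Hollowpine=16 → close Briarlake (overflow 12)
  18÷5 = 3 each, +1 to first 3
Round 2: Ashgrove=7 Elkhorn=20 Fernhollow=11 Greywater=26 Hollowpine=19 → close Greywater (overflow 13)
  26÷4 = 6 each, +1 to first 2
Round 3: Ashgrove=14 Elkhorn=27 Fernhollow=17 Hollowpine=25 → close Elkhorn (overflow 17)
  27÷3 = 9 each, +1 to first 0
Round 4: Ashgrove=23 Fernhollow=26 Hollowpine=34 → close Hollowpine (overflow 25)
  34÷2 = 17 each, +1 to first 0
Round 5: Ashgrove=40 Fernhollow=43 → close Fernhollow (overflow 37)
  43÷1 = 43 each, +1 to first 0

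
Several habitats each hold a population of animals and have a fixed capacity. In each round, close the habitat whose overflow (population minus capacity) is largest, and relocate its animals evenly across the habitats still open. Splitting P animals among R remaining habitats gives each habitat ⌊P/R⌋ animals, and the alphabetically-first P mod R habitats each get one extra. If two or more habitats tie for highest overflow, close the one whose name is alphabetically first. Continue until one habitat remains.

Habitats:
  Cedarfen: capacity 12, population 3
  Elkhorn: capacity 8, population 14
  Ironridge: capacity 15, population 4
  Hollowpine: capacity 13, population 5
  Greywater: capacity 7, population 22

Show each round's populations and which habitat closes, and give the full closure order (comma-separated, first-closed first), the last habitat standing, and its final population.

Round 1: Cedarfen=3 Elkhorn=14 Greywater=22 Hollowpine=5 Ironridge=4 → close Greywater (overflow 15)
  22÷4 = 5 each, +1 to first 2
Round 2: Cedarfen=9 Elkhorn=20 Hollowpine=10 Ironridge=9 → close Elkhorn (overflow 12)
  20÷3 = 6 each, +1 to first 2
Round 3: Cedarfen=16 Hollowpine=17 Ironridge=15 → close Cedarfen (overflow 4)
  16÷2 = 8 each, +1 to first 0
Round 4: Hollowpine=25 Ironridge=23 → close Hollowpine (overflow 12)
  25÷1 = 25 each, +1 to first 0

Closure order: Greywater, Elkhorn, Cedarfen, Hollowpine
Last habitat: Ironridge with 48 animals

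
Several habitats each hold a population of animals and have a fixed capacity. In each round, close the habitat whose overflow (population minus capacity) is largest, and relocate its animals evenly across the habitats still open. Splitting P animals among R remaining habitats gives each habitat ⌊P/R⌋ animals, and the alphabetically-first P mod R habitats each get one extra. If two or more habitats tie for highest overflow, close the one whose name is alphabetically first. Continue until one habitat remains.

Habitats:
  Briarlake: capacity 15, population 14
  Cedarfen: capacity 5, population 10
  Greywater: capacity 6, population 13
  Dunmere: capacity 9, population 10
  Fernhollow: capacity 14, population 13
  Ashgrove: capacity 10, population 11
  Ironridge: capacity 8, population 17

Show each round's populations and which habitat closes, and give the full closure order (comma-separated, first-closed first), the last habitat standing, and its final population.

Round 1: Ashgrove=11 Briarlake=14 Cedarfen=10 Dunmere=10 Fernhollow=13 Greywater=13 Ironridge=17 → close Ironridge (overflow 9)
  17÷6 = 2 each, +1 to first 5
Round 2: Ashgrove=14 Briarlake=17 Cedarfen=13 Dunmere=13 Fernhollow=16 Greywater=15 → close Greywater (overflow 9)
  15÷5 = 3 each, +1 to first 0
Round 3: Ashgrove=17 Briarlake=20 Cedarfen=16 Dunmere=16 Fernhollow=19 → close Cedarfen (overflow 11)
  16÷4 = 4 each, +1 to first 0
Round 4: Ashgrove=21 Briarlake=24 Dunmere=20 Fernhollow=23 → close Ashgrove (overflow 11)
  21÷3 = 7 each, +1 to first 0
Round 5: Briarlake=31 Dunmere=27 Fernhollow=30 → close Dunmere (overflow 18)
  27÷2 = 13 each, +1 to first 1
Round 6: Briarlake=45 Fernhollow=43 → close Briarlake (overflow 30)
  45÷1 = 45 each, +1 to first 0

Closure order: Ironridge, Greywater, Cedarfen, Ashgrove, Dunmere, Briarlake
Last habitat: Fernhollow with 88 animals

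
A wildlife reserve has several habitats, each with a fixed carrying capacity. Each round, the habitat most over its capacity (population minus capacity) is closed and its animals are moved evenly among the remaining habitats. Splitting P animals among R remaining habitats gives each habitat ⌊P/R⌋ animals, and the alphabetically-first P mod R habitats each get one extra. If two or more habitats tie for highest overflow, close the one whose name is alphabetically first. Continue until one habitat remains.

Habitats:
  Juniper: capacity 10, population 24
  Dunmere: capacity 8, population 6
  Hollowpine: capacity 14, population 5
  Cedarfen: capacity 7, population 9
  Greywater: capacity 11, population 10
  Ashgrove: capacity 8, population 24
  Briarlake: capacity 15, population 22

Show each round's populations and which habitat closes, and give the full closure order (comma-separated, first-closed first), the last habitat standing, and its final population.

Round 1: Ashgrove=24 Briarlake=22 Cedarfen=9 Dunmere=6 Greywater=10 Hollowpine=5 Juniper=24 → close Ashgrove (overflow 16)
  24÷6 = 4 each, +1 to first 0
Round 2: Briarlake=26 Cedarfen=13 Dunmere=10 Greywater=14 Hollowpine=9 Juniper=28 → close Juniper (overflow 18)
  28÷5 = 5 each, +1 to first 3
Round 3: Briarlake=32 Cedarfen=19 Dunmere=16 Greywater=19 Hollowpine=14 → close Briarlake (overflow 17)
  32÷4 = 8 each, +1 to first 0
Round 4: Cedarfen=27 Dunmere=24 Greywater=27 Hollowpine=22 → close Cedarfen (overflow 20)
  27÷3 = 9 each, +1 to first 0
Round 5: Dunmere=33 Greywater=36 Hollowpine=31 → close Dunmere (overflow 25)
  33÷2 = 16 each, +1 to first 1
Round 6: Greywater=53 Hollowpine=47 → close Greywater (overflow 42)
  53÷1 = 53 each, +1 to first 0

Closure order: Ashgrove, Juniper, Briarlake, Cedarfen, Dunmere, Greywater
Last habitat: Hollowpine with 100 animals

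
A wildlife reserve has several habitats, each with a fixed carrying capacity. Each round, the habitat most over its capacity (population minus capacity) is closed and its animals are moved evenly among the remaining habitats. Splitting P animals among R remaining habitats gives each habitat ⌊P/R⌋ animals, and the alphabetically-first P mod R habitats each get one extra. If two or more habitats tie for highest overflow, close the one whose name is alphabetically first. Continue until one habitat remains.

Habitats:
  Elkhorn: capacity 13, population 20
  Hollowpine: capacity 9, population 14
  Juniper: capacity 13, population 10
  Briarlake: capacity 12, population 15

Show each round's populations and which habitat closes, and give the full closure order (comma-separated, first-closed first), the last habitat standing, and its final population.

Round 1: Briarlake=15 Elkhorn=20 Hollowpine=14 Juniper=10 → close Elkhorn (overflow 7)
  20÷3 = 6 each, +1 to first 2
Round 2: Briarlake=22 Hollowpine=21 Juniper=16 → close Hollowpine (overflow 12)
  21÷2 = 10 each, +1 to first 1
Round 3: Briarlake=33 Juniper=26 → close Briarlake (overflow 21)
  33÷1 = 33 each, +1 to first 0

Closure order: Elkhorn, Hollowpine, Briarlake
Last habitat: Juniper with 59 animals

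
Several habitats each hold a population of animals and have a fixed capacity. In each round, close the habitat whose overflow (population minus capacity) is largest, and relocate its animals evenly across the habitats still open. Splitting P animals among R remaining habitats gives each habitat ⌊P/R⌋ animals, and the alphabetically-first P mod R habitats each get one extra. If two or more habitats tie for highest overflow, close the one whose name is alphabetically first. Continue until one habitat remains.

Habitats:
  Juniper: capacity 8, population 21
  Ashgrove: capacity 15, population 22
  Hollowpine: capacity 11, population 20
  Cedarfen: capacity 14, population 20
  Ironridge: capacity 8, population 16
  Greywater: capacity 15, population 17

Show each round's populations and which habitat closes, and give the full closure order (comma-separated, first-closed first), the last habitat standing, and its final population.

Round 1: Ashgrove=22 Cedarfen=20 Greywater=17 Hollowpine=20 Ironridge=16 Juniper=21 → close Juniper (overflow 13)
  21÷5 = 4 each, +1 to first 1
Round 2: Ashgrove=27 Cedarfen=24 Greywater=21 Hollowpine=24 Ironridge=20 → close Hollowpine (overflow 13)
  24÷4 = 6 each, +1 to first 0
Round 3: Ashgrove=33 Cedarfen=30 Greywater=27 Ironridge=26 → close Ashgrove (overflow 18)
  33÷3 = 11 each, +1 to first 0
Round 4: Cedarfen=41 Greywater=38 Ironridge=37 → close Ironridge (overflow 29)
  37÷2 = 18 each, +1 to first 1
Round 5: Cedarfen=60 Greywater=56 → close Cedarfen (overflow 46)
  60÷1 = 60 each, +1 to first 0

Closure order: Juniper, Hollowpine, Ashgrove, Ironridge, Cedarfen
Last habitat: Greywater with 116 animals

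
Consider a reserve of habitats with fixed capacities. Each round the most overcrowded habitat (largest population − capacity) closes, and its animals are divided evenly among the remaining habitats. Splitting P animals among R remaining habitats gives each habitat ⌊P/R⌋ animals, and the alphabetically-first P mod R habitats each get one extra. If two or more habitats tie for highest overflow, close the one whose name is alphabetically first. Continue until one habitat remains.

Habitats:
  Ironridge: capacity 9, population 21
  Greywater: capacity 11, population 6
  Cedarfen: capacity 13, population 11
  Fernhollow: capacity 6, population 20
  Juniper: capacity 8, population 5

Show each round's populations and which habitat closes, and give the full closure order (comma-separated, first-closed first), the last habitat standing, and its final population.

Closure order: Fernhollow, Ironridge, Cedarfen, Greywater
Last habitat: Juniper with 63 animals

Round 1: Cedarfen=11 Fernhollow=20 Greywater=6 Ironridge=21 Juniper=5 → close Fernhollow (overflow 14)
  20÷4 = 5 each, +1 to first 0
Round 2: Cedarfen=16 Greywater=11 Ironridge=26 Juniper=10 → close Ironridge (overflow 17)
  26÷3 = 8 each, +1 to first 2
Round 3: Cedarfen=25 Greywater=20 Juniper=18 → close Cedarfen (overflow 12)
  25÷2 = 12 each, +1 to first 1
Round 4: Greywater=33 Juniper=30 → close Greywater (overflow 22)
  33÷1 = 33 each, +1 to first 0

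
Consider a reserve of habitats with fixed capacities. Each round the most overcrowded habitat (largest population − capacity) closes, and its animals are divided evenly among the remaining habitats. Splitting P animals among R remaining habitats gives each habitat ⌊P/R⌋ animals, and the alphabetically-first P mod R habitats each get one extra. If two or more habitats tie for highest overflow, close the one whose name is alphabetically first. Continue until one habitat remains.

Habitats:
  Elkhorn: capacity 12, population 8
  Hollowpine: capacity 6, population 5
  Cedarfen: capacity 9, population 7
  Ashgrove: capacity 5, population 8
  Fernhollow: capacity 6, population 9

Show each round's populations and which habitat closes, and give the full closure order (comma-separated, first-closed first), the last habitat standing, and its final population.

Closure order: Ashgrove, Fernhollow, Cedarfen, Hollowpine
Last habitat: Elkhorn with 37 animals

Round 1: Ashgrove=8 Cedarfen=7 Elkhorn=8 Fernhollow=9 Hollowpine=5 → close Ashgrove (overflow 3)
  8÷4 = 2 each, +1 to first 0
Round 2: Cedarfen=9 Elkhorn=10 Fernhollow=11 Hollowpine=7 → close Fernhollow (overflow 5)
  11÷3 = 3 each, +1 to first 2
Round 3: Cedarfen=13 Elkhorn=14 Hollowpine=10 → close Cedarfen (overflow 4)
  13÷2 = 6 each, +1 to first 1
Round 4: Elkhorn=21 Hollowpine=16 → close Hollowpine (overflow 10)
  16÷1 = 16 each, +1 to first 0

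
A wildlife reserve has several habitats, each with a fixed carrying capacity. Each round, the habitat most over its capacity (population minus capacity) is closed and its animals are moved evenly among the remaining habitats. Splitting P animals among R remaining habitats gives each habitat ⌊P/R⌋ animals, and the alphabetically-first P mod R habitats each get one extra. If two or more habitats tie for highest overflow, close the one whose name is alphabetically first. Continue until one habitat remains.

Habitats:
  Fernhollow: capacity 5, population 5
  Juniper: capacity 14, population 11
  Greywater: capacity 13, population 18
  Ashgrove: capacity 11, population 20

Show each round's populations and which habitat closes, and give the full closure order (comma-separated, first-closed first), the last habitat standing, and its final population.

Closure order: Ashgrove, Greywater, Fernhollow
Last habitat: Juniper with 54 animals

Round 1: Ashgrove=20 Fernhollow=5 Greywater=18 Juniper=11 → close Ashgrove (overflow 9)
  20÷3 = 6 each, +1 to first 2
Round 2: Fernhollow=12 Greywater=25 Juniper=17 → close Greywater (overflow 12)
  25÷2 = 12 each, +1 to first 1
Round 3: Fernhollow=25 Juniper=29 → close Fernhollow (overflow 20)
  25÷1 = 25 each, +1 to first 0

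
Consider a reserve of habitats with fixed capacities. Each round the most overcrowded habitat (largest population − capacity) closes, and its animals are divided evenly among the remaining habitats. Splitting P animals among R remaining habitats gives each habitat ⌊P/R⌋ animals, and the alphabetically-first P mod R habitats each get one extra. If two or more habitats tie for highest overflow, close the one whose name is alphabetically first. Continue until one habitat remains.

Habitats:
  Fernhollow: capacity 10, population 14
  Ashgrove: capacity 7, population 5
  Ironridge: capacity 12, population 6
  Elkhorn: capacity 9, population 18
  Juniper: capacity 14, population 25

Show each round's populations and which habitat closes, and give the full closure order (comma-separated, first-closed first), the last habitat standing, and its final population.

Closure order: Juniper, Elkhorn, Fernhollow, Ashgrove
Last habitat: Ironridge with 68 animals

Round 1: Ashgrove=5 Elkhorn=18 Fernhollow=14 Ironridge=6 Juniper=25 → close Juniper (overflow 11)
  25÷4 = 6 each, +1 to first 1
Round 2: Ashgrove=12 Elkhorn=24 Fernhollow=20 Ironridge=12 → close Elkhorn (overflow 15)
  24÷3 = 8 each, +1 to first 0
Round 3: Ashgrove=20 Fernhollow=28 Ironridge=20 → close Fernhollow (overflow 18)
  28÷2 = 14 each, +1 to first 0
Round 4: Ashgrove=34 Ironridge=34 → close Ashgrove (overflow 27)
  34÷1 = 34 each, +1 to first 0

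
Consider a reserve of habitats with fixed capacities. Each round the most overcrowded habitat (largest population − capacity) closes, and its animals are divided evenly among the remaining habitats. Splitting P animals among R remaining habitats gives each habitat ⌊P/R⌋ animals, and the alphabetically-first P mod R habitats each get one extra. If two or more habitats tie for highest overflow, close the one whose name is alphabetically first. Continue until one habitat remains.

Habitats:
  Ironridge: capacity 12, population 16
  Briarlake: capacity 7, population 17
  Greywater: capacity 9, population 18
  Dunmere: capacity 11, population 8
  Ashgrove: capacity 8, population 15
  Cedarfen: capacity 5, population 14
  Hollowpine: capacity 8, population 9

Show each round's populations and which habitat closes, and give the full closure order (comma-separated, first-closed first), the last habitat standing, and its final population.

Closure order: Briarlake, Cedarfen, Greywater, Ashgrove, Ironridge, Hollowpine
Last habitat: Dunmere with 97 animals

Round 1: Ashgrove=15 Briarlake=17 Cedarfen=14 Dunmere=8 Greywater=18 Hollowpine=9 Ironridge=16 → close Briarlake (overflow 10)
  17÷6 = 2 each, +1 to first 5
Round 2: Ashgrove=18 Cedarfen=17 Dunmere=11 Greywater=21 Hollowpine=12 Ironridge=18 → close Cedarfen (overflow 12)
  17÷5 = 3 each, +1 to first 2
Round 3: Ashgrove=22 Dunmere=15 Greywater=24 Hollowpine=15 Ironridge=21 → close Greywater (overflow 15)
  24÷4 = 6 each, +1 to first 0
Round 4: Ashgrove=28 Dunmere=21 Hollowpine=21 Ironridge=27 → close Ashgrove (overflow 20)
  28÷3 = 9 each, +1 to first 1
Round 5: Dunmere=31 Hollowpine=30 Ironridge=36 → close Ironridge (overflow 24)
  36÷2 = 18 each, +1 to first 0
Round 6: Dunmere=49 Hollowpine=48 → close Hollowpine (overflow 40)
  48÷1 = 48 each, +1 to first 0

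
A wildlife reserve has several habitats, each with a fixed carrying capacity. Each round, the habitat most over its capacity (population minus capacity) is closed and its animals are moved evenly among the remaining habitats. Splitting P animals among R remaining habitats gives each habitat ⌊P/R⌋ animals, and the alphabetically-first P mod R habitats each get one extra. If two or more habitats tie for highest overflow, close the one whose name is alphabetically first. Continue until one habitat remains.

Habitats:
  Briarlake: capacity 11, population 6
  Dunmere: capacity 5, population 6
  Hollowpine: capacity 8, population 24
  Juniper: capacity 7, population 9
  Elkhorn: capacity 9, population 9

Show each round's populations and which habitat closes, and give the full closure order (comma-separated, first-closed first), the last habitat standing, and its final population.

Closure order: Hollowpine, Juniper, Dunmere, Elkhorn
Last habitat: Briarlake with 54 animals

Round 1: Briarlake=6 Dunmere=6 Elkhorn=9 Hollowpine=24 Juniper=9 → close Hollowpine (overflow 16)
  24÷4 = 6 each, +1 to first 0
Round 2: Briarlake=12 Dunmere=12 Elkhorn=15 Juniper=15 → close Juniper (overflow 8)
  15÷3 = 5 each, +1 to first 0
Round 3: Briarlake=17 Dunmere=17 Elkhorn=20 → close Dunmere (overflow 12)
  17÷2 = 8 each, +1 to first 1
Round 4: Briarlake=26 Elkhorn=28 → close Elkhorn (overflow 19)
  28÷1 = 28 each, +1 to first 0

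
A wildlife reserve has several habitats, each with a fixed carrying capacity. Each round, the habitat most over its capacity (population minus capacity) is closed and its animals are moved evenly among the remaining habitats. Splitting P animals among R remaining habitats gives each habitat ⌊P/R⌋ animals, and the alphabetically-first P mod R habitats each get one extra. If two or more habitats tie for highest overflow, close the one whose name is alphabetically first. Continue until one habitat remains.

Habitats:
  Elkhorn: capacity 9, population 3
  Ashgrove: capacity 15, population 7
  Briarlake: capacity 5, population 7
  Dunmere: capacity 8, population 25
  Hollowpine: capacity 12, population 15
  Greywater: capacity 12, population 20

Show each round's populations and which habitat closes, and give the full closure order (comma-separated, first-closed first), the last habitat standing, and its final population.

Closure order: Dunmere, Greywater, Hollowpine, Briarlake, Ashgrove
Last habitat: Elkhorn with 77 animals

Round 1: Ashgrove=7 Briarlake=7 Dunmere=25 Elkhorn=3 Greywater=20 Hollowpine=15 → close Dunmere (overflow 17)
  25÷5 = 5 each, +1 to first 0
Round 2: Ashgrove=12 Briarlake=12 Elkhorn=8 Greywater=25 Hollowpine=20 → close Greywater (overflow 13)
  25÷4 = 6 each, +1 to first 1
Round 3: Ashgrove=19 Briarlake=18 Elkhorn=14 Hollowpine=26 → close Hollowpine (overflow 14)
  26÷3 = 8 each, +1 to first 2
Round 4: Ashgrove=28 Briarlake=27 Elkhorn=22 → close Briarlake (overflow 22)
  27÷2 = 13 each, +1 to first 1
Round 5: Ashgrove=42 Elkhorn=35 → close Ashgrove (overflow 27)
  42÷1 = 42 each, +1 to first 0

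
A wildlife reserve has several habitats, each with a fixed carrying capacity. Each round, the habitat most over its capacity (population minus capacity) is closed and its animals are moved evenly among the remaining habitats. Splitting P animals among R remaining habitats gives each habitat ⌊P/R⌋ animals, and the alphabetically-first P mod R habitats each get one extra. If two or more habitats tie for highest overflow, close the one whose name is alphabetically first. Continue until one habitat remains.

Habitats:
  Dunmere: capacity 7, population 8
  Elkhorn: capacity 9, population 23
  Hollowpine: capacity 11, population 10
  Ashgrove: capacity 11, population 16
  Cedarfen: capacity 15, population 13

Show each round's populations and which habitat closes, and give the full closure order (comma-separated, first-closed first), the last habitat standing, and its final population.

Closure order: Elkhorn, Ashgrove, Dunmere, Cedarfen
Last habitat: Hollowpine with 70 animals

Round 1: Ashgrove=16 Cedarfen=13 Dunmere=8 Elkhorn=23 Hollowpine=10 → close Elkhorn (overflow 14)
  23÷4 = 5 each, +1 to first 3
Round 2: Ashgrove=22 Cedarfen=19 Dunmere=14 Hollowpine=15 → close Ashgrove (overflow 11)
  22÷3 = 7 each, +1 to first 1
Round 3: Cedarfen=27 Dunmere=21 Hollowpine=22 → close Dunmere (overflow 14)
  21÷2 = 10 each, +1 to first 1
Round 4: Cedarfen=38 Hollowpine=32 → close Cedarfen (overflow 23)
  38÷1 = 38 each, +1 to first 0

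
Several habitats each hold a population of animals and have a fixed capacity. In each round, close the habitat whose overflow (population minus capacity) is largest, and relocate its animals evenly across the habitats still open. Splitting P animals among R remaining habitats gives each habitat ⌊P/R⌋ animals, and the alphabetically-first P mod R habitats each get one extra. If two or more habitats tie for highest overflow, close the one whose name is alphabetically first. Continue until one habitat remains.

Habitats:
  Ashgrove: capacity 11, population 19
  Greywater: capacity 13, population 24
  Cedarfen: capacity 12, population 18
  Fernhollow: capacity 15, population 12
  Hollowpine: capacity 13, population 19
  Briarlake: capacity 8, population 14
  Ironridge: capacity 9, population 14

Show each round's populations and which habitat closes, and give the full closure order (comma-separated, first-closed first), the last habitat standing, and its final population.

Round 1: Ashgrove=19 Briarlake=14 Cedarfen=18 Fernhollow=12 Greywater=24 Hollowpine=19 Ironridge=14 → close Greywater (overflow 11)
  24÷6 = 4 each, +1 to first 0
Round 2: Ashgrove=23 Briarlake=18 Cedarfen=22 Fernhollow=16 Hollowpine=23 Ironridge=18 → close Ashgrove (overflow 12)
  23÷5 = 4 each, +1 to first 3
Round 3: Briarlake=23 Cedarfen=27 Fernhollow=21 Hollowpine=27 Ironridge=22 → close Briarlake (overflow 15)
  23÷4 = 5 each, +1 to first 3
Round 4: Cedarfen=33 Fernhollow=27 Hollowpine=33 Ironridge=27 → close Cedarfen (overflow 21)
  33÷3 = 11 each, +1 to first 0
Round 5: Fernhollow=38 Hollowpine=44 Ironridge=38 → close Hollowpine (overflow 31)
  44÷2 = 22 each, +1 to first 0
Round 6: Fernhollow=60 Ironridge=60 → close Ironridge (overflow 51)
  60÷1 = 60 each, +1 to first 0

Closure order: Greywater, Ashgrove, Briarlake, Cedarfen, Hollowpine, Ironridge
Last habitat: Fernhollow with 120 animals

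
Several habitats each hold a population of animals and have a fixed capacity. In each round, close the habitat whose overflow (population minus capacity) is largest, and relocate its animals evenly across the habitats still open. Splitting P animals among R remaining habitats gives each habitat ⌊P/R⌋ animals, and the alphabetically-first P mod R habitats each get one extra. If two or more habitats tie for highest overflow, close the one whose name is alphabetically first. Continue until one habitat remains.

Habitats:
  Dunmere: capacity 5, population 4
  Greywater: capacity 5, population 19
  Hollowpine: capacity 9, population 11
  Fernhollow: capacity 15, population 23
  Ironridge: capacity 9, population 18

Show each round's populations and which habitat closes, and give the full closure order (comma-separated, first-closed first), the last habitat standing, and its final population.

Closure order: Greywater, Fernhollow, Ironridge, Hollowpine
Last habitat: Dunmere with 75 animals

Round 1: Dunmere=4 Fernhollow=23 Greywater=19 Hollowpine=11 Ironridge=18 → close Greywater (overflow 14)
  19÷4 = 4 each, +1 to first 3
Round 2: Dunmere=9 Fernhollow=28 Hollowpine=16 Ironridge=22 → close Fernhollow (overflow 13)
  28÷3 = 9 each, +1 to first 1
Round 3: Dunmere=19 Hollowpine=25 Ironridge=31 → close Ironridge (overflow 22)
  31÷2 = 15 each, +1 to first 1
Round 4: Dunmere=35 Hollowpine=40 → close Hollowpine (overflow 31)
  40÷1 = 40 each, +1 to first 0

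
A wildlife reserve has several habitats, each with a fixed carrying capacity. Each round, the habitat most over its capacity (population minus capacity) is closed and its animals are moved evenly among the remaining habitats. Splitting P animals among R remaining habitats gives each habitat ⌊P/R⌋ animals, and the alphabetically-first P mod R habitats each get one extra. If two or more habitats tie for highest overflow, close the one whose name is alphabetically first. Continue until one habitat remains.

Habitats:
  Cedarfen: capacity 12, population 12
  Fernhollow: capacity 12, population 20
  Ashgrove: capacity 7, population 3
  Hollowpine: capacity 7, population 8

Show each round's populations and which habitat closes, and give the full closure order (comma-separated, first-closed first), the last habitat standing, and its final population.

Closure order: Fernhollow, Cedarfen, Hollowpine
Last habitat: Ashgrove with 43 animals

Round 1: Ashgrove=3 Cedarfen=12 Fernhollow=20 Hollowpine=8 → close Fernhollow (overflow 8)
  20÷3 = 6 each, +1 to first 2
Round 2: Ashgrove=10 Cedarfen=19 Hollowpine=14 → close Cedarfen (overflow 7)
  19÷2 = 9 each, +1 to first 1
Round 3: Ashgrove=20 Hollowpine=23 → close Hollowpine (overflow 16)
  23÷1 = 23 each, +1 to first 0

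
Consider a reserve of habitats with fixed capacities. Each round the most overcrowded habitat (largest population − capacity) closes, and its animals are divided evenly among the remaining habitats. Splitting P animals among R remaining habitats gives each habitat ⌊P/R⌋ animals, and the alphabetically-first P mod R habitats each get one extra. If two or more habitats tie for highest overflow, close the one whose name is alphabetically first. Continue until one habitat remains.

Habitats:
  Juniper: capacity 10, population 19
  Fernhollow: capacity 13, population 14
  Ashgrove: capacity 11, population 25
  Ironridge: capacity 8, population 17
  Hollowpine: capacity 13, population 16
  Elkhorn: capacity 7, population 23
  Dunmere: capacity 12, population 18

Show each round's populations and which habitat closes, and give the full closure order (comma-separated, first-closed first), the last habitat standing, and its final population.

Round 1: Ashgrove=25 Dunmere=18 Elkhorn=23 Fernhollow=14 Hollowpine=16 Ironridge=17 Juniper=19 → close Elkhorn (overflow 16)
  23÷6 = 3 each, +1 to first 5
Round 2: Ashgrove=29 Dunmere=22 Fernhollow=18 Hollowpine=20 Ironridge=21 Juniper=22 → close Ashgrove (overflow 18)
  29÷5 = 5 each, +1 to first 4
Round 3: Dunmere=28 Fernhollow=24 Hollowpine=26 Ironridge=27 Juniper=27 → close Ironridge (overflow 19)
  27÷4 = 6 each, +1 to first 3
Round 4: Dunmere=35 Fernhollow=31 Hollowpine=33 Juniper=33 → close Dunmere (overflow 23)
  35÷3 = 11 each, +1 to first 2
Round 5: Fernhollow=43 Hollowpine=45 Juniper=44 → close Juniper (overflow 34)
  44÷2 = 22 each, +1 to first 0
Round 6: Fernhollow=65 Hollowpine=67 → close Hollowpine (overflow 54)
  67÷1 = 67 each, +1 to first 0

Closure order: Elkhorn, Ashgrove, Ironridge, Dunmere, Juniper, Hollowpine
Last habitat: Fernhollow with 132 animals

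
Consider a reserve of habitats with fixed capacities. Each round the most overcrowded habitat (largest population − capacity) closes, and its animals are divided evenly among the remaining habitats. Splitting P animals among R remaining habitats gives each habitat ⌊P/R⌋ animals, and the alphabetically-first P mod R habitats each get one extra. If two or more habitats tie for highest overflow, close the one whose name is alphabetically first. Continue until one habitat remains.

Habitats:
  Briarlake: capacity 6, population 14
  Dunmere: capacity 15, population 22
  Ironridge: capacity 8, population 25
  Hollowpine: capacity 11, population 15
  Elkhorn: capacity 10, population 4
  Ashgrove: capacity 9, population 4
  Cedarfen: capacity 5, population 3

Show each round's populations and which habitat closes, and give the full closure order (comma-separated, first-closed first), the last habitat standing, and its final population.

Closure order: Ironridge, Briarlake, Dunmere, Hollowpine, Cedarfen, Ashgrove
Last habitat: Elkhorn with 87 animals

Round 1: Ashgrove=4 Briarlake=14 Cedarfen=3 Dunmere=22 Elkhorn=4 Hollowpine=15 Ironridge=25 → close Ironridge (overflow 17)
  25÷6 = 4 each, +1 to first 1
Round 2: Ashgrove=9 Briarlake=18 Cedarfen=7 Dunmere=26 Elkhorn=8 Hollowpine=19 → close Briarlake (overflow 12)
  18÷5 = 3 each, +1 to first 3
Round 3: Ashgrove=13 Cedarfen=11 Dunmere=30 Elkhorn=11 Hollowpine=22 → close Dunmere (overflow 15)
  30÷4 = 7 each, +1 to first 2
Round 4: Ashgrove=21 Cedarfen=19 Elkhorn=18 Hollowpine=29 → close Hollowpine (overflow 18)
  29÷3 = 9 each, +1 to first 2
Round 5: Ashgrove=31 Cedarfen=29 Elkhorn=27 → close Cedarfen (overflow 24)
  29÷2 = 14 each, +1 to first 1
Round 6: Ashgrove=46 Elkhorn=41 → close Ashgrove (overflow 37)
  46÷1 = 46 each, +1 to first 0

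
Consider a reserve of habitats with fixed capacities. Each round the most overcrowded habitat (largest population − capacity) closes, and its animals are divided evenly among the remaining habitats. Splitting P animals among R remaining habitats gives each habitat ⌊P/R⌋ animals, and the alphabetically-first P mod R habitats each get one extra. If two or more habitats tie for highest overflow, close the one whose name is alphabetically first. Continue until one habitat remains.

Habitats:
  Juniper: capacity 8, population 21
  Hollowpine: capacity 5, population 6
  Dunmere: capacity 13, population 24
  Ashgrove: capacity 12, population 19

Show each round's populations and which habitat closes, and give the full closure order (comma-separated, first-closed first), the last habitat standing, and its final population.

Round 1: Ashgrove=19 Dunmere=24 Hollowpine=6 Juniper=21 → close Juniper (overflow 13)
  21÷3 = 7 each, +1 to first 0
Round 2: Ashgrove=26 Dunmere=31 Hollowpine=13 → close Dunmere (overflow 18)
  31÷2 = 15 each, +1 to first 1
Round 3: Ashgrove=42 Hollowpine=28 → close Ashgrove (overflow 30)
  42÷1 = 42 each, +1 to first 0

Closure order: Juniper, Dunmere, Ashgrove
Last habitat: Hollowpine with 70 animals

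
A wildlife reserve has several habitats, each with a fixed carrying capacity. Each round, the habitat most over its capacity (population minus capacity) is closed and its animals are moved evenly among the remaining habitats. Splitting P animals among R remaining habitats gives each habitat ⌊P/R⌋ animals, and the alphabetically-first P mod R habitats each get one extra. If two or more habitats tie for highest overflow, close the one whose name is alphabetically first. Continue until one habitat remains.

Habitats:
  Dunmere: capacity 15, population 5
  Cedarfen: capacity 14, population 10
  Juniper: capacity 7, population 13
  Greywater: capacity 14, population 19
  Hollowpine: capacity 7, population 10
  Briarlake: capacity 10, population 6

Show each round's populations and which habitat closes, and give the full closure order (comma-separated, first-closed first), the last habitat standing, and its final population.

Closure order: Juniper, Greywater, Hollowpine, Briarlake, Cedarfen
Last habitat: Dunmere with 63 animals

Round 1: Briarlake=6 Cedarfen=10 Dunmere=5 Greywater=19 Hollowpine=10 Juniper=13 → close Juniper (overflow 6)
  13÷5 = 2 each, +1 to first 3
Round 2: Briarlake=9 Cedarfen=13 Dunmere=8 Greywater=21 Hollowpine=12 → close Greywater (overflow 7)
  21÷4 = 5 each, +1 to first 1
Round 3: Briarlake=15 Cedarfen=18 Dunmere=13 Hollowpine=17 → close Hollowpine (overflow 10)
  17÷3 = 5 each, +1 to first 2
Round 4: Briarlake=21 Cedarfen=24 Dunmere=18 → close Briarlake (overflow 11)
  21÷2 = 10 each, +1 to first 1
Round 5: Cedarfen=35 Dunmere=28 → close Cedarfen (overflow 21)
  35÷1 = 35 each, +1 to first 0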